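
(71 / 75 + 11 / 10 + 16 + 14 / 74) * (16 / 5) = 809672 / 13875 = 58.35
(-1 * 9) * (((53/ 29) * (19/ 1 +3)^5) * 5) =-12291412320/ 29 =-423841804.14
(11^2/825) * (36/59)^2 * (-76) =-361152/87025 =-4.15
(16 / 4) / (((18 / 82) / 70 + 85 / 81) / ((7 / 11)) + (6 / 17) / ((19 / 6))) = 2102458680 / 927926927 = 2.27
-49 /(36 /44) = -539 /9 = -59.89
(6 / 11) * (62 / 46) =186 / 253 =0.74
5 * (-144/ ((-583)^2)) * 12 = -8640/ 339889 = -0.03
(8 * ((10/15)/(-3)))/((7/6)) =-32/21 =-1.52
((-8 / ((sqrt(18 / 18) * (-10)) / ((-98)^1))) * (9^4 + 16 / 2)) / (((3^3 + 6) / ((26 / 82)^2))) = -435183112 / 277365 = -1568.99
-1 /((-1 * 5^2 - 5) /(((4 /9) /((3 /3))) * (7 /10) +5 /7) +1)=323 /9127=0.04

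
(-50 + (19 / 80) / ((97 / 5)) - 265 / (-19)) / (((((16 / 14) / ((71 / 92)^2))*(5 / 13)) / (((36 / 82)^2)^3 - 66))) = 76412224410842876472189 / 23711231382785162240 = 3222.62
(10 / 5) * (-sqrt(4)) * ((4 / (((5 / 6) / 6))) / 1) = -576 / 5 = -115.20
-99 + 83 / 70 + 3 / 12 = -13659 / 140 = -97.56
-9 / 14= -0.64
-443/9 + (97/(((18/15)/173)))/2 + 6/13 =3249475/468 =6943.32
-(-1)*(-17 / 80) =-17 / 80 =-0.21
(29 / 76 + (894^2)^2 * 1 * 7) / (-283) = -339829993726301 / 21508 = -15800167087.89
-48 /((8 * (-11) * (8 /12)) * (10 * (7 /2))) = 0.02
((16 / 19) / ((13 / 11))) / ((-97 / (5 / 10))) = -88 / 23959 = -0.00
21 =21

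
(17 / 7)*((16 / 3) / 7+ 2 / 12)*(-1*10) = -1105 / 49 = -22.55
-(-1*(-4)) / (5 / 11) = -44 / 5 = -8.80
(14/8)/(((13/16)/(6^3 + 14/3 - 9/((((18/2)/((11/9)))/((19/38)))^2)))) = 475.19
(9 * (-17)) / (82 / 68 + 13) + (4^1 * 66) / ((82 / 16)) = 268938 / 6601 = 40.74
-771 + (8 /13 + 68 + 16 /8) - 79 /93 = -847792 /1209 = -701.23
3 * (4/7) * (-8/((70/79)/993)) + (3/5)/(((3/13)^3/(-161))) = -51221237/2205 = -23229.59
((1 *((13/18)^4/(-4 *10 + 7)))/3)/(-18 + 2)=28561/166281984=0.00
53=53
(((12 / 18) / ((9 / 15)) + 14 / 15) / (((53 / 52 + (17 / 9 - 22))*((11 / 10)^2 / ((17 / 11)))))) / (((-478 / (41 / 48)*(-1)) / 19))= -7919314 / 1705382349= -0.00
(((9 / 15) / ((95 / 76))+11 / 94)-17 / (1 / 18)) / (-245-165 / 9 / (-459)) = 988268769 / 792678500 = 1.25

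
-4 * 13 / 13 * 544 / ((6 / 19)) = -20672 / 3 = -6890.67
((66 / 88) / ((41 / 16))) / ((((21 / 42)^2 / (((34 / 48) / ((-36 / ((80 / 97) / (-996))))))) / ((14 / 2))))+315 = 2807425145 / 8912457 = 315.00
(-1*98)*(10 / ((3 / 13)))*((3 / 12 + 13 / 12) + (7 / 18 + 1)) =-312130 / 27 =-11560.37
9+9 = 18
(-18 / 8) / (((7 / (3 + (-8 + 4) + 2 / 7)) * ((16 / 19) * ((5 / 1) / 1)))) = 171 / 3136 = 0.05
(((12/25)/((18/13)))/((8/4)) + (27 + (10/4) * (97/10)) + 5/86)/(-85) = -664111/1096500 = -0.61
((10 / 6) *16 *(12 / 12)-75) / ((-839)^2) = -0.00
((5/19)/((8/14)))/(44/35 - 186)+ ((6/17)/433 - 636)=-2300617248665/3617313176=-636.00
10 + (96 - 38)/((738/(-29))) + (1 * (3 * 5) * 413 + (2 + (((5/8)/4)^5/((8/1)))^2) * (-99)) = 159661037528429772721637/26589252199995408384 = 6004.72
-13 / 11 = -1.18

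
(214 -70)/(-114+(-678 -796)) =-36/397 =-0.09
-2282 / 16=-1141 / 8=-142.62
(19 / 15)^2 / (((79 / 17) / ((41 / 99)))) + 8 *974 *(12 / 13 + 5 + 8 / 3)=1531151725021 / 22876425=66931.43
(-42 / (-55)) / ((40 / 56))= 294 / 275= 1.07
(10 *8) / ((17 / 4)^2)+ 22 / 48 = 33899 / 6936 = 4.89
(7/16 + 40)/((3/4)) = 647/12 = 53.92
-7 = -7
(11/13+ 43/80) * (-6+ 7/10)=-76267/10400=-7.33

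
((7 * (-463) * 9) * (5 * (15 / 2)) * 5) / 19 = -10938375 / 38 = -287851.97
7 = 7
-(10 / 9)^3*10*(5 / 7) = -50000 / 5103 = -9.80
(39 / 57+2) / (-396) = -17 / 2508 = -0.01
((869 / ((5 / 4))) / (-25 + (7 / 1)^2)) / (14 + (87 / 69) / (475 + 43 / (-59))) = 25421647 / 12288975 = 2.07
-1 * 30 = -30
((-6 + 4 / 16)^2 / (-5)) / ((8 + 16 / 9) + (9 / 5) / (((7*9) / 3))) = -33327 / 49712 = -0.67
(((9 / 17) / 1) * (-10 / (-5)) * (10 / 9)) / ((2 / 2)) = 20 / 17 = 1.18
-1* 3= -3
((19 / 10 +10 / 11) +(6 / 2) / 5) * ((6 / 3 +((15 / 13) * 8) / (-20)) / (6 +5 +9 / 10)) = 7500 / 17017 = 0.44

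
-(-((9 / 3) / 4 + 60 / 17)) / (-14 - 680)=-291 / 47192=-0.01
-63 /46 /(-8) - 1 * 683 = -251281 /368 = -682.83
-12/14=-6/7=-0.86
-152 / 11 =-13.82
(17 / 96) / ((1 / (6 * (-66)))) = -561 / 8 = -70.12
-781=-781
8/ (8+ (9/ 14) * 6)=56/ 83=0.67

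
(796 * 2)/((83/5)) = 7960/83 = 95.90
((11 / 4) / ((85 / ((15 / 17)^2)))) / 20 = 99 / 78608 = 0.00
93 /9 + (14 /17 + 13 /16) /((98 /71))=921121 /79968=11.52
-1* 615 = -615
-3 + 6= 3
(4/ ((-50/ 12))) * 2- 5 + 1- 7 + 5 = -198/ 25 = -7.92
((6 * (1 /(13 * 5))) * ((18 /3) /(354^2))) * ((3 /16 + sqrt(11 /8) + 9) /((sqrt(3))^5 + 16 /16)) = -147 /876098080 - sqrt(22) /219024520 + 9 * sqrt(66) /219024520 + 1323 * sqrt(3) /876098080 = 0.00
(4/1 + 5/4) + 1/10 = 107/20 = 5.35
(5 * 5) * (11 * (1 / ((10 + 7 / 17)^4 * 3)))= 22968275 / 2944518723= 0.01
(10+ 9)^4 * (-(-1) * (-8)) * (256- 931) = 703733400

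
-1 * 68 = -68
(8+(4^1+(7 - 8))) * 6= 66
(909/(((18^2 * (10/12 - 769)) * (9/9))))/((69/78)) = -1313/318021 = -0.00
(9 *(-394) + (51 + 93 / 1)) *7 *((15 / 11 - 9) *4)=8001504 / 11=727409.45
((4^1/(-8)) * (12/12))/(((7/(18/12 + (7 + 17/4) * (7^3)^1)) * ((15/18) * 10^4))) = -46323/1400000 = -0.03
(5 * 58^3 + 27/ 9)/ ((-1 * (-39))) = 975563/ 39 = 25014.44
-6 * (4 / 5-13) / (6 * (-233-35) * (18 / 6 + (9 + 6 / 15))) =-61 / 16616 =-0.00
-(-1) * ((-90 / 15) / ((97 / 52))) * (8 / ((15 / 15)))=-2496 / 97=-25.73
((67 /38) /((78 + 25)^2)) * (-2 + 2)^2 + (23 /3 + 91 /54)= 505 /54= 9.35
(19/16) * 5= 95/16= 5.94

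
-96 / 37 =-2.59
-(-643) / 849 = 643 / 849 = 0.76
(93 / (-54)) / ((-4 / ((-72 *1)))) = -31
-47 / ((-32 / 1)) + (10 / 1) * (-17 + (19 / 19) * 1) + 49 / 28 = -5017 / 32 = -156.78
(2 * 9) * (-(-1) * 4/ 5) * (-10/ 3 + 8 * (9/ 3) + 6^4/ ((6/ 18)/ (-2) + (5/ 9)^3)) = 136059312/ 35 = 3887408.91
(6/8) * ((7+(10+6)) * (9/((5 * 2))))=621/40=15.52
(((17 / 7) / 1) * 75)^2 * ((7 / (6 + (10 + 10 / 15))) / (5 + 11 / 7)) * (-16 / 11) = -780300 / 253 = -3084.19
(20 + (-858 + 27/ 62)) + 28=-50193/ 62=-809.56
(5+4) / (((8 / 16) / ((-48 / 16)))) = -54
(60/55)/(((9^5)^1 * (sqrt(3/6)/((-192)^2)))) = 16384 * sqrt(2)/24057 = 0.96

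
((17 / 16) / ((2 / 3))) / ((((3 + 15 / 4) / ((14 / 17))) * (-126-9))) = -7 / 4860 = -0.00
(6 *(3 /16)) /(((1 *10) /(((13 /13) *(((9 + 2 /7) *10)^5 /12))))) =2175544921875 /33614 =64721393.52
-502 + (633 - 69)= 62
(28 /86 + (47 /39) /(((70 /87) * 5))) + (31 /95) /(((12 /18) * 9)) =3789064 /5576025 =0.68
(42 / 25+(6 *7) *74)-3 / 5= 77727 / 25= 3109.08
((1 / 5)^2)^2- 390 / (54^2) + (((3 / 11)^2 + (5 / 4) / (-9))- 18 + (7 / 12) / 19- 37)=-19261778218 / 349160625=-55.17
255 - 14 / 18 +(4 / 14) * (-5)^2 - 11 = 15773 / 63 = 250.37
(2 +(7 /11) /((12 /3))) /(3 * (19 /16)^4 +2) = 311296 /1148477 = 0.27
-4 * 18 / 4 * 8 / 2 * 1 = -72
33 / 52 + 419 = 21821 / 52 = 419.63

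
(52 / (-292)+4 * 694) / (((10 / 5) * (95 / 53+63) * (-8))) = -10739655 / 4010912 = -2.68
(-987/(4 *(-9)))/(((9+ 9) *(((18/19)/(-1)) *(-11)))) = 6251/42768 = 0.15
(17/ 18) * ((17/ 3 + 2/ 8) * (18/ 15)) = 1207/ 180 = 6.71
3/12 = 0.25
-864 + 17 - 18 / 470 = -199054 / 235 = -847.04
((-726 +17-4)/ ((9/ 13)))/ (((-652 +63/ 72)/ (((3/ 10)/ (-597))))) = -37076/ 46646595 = -0.00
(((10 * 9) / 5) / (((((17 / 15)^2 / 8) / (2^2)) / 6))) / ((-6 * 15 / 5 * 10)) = -4320 / 289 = -14.95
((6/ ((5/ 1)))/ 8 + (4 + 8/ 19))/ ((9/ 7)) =1351/ 380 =3.56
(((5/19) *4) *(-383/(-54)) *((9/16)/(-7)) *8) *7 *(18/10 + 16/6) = -25661/171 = -150.06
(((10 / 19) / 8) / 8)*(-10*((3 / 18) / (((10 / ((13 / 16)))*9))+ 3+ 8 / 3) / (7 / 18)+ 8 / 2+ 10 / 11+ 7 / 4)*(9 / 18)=-2570455 / 4494336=-0.57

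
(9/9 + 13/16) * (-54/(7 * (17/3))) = -2349/952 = -2.47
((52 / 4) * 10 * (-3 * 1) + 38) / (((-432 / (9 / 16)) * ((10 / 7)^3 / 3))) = 3773 / 8000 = 0.47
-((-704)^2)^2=-245635219456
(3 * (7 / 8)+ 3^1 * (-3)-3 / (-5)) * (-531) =122661 / 40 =3066.52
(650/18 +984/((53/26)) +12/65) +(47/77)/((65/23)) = 247919758/477477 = 519.23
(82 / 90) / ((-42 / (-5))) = 41 / 378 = 0.11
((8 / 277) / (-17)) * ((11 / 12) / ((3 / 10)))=-220 / 42381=-0.01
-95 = -95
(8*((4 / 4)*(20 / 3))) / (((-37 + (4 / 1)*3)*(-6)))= 16 / 45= 0.36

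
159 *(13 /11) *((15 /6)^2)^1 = 51675 /44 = 1174.43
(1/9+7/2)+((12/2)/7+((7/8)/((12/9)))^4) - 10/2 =-22874993/66060288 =-0.35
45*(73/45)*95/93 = 6935/93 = 74.57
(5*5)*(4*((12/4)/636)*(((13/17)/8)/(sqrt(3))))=325*sqrt(3)/21624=0.03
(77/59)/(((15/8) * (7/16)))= 1408/885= 1.59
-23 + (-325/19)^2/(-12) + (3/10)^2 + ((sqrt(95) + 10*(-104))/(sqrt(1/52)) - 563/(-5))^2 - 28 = -4077089/54150 + (-10*sqrt(13)*(1040 - sqrt(95)) + 563)^2/25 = 53533460.50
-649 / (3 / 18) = -3894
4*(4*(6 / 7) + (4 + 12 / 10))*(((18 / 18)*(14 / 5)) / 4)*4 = 2416 / 25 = 96.64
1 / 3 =0.33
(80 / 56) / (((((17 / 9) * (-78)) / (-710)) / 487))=5186550 / 1547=3352.65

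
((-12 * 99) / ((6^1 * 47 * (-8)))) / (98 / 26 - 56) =-1287 / 127652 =-0.01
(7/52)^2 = 49/2704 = 0.02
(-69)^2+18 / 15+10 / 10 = 23816 / 5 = 4763.20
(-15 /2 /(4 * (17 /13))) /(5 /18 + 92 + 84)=-1755 /215764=-0.01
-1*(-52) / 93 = 52 / 93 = 0.56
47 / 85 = 0.55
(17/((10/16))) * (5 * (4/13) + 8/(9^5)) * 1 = 160627424/3838185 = 41.85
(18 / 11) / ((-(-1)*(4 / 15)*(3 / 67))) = 3015 / 22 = 137.05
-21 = -21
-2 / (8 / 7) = -7 / 4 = -1.75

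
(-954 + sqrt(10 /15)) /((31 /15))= -14310 /31 + 5 *sqrt(6) /31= -461.22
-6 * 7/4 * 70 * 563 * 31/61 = -12827955/61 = -210294.34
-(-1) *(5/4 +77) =313/4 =78.25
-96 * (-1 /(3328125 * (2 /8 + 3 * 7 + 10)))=128 /138671875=0.00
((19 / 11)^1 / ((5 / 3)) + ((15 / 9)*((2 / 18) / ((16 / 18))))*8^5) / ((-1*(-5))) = 1126571 / 825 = 1365.54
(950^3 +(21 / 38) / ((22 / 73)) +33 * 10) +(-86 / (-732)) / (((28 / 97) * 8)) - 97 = 14690829712666955 / 17134656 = 857375234.88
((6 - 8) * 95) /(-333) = 190 /333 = 0.57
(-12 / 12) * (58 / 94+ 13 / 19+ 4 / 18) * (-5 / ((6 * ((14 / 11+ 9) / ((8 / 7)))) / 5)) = 13468400 / 19071801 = 0.71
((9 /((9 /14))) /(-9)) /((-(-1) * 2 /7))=-49 /9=-5.44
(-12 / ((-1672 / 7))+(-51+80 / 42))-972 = -8962733 / 8778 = -1021.04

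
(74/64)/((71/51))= 1887/2272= 0.83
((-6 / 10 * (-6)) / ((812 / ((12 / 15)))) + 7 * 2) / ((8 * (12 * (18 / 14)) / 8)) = 17767 / 19575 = 0.91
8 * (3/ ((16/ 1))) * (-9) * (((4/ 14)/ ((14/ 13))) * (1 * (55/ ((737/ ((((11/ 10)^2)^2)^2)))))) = -75239967231/ 131320000000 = -0.57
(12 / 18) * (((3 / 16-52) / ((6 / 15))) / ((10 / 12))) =-829 / 8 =-103.62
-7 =-7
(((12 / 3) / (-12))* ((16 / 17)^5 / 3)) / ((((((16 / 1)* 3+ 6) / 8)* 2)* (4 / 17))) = -524288 / 20295603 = -0.03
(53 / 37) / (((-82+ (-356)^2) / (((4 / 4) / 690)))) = 53 / 3233476620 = 0.00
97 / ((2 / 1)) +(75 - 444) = -641 / 2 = -320.50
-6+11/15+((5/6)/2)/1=-97/20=-4.85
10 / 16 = 5 / 8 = 0.62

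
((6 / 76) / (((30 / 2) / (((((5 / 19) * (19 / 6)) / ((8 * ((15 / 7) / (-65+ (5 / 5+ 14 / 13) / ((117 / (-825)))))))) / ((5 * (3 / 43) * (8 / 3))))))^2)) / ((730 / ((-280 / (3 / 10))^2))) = 10053775980605 / 1386176832144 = 7.25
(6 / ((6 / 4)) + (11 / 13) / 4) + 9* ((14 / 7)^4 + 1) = 157.21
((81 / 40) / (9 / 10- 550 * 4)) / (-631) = 81 / 55505284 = 0.00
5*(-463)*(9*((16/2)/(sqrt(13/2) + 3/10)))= 5000400/641 - 8334000*sqrt(26)/641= -58494.27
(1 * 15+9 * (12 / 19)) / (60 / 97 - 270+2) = -0.08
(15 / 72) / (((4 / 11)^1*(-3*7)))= -55 / 2016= -0.03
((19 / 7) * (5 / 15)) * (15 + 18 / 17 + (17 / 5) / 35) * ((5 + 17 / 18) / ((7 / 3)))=48857056 / 1311975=37.24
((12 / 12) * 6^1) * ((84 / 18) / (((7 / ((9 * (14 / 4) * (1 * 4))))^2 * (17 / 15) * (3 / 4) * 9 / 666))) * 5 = 67132800 / 17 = 3948988.24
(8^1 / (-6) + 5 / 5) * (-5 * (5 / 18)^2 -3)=1.13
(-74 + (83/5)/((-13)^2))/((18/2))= -62447/7605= -8.21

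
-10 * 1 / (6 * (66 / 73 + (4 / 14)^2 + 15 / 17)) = -304045 / 340791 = -0.89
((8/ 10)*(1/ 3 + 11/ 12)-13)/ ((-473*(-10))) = -6/ 2365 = -0.00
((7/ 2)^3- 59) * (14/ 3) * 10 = -1505/ 2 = -752.50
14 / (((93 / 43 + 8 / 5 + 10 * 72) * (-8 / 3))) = -0.01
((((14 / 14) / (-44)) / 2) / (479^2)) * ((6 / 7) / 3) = -1 / 70667828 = -0.00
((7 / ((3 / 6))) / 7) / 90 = 1 / 45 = 0.02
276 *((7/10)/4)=483/10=48.30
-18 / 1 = -18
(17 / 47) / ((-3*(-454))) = 17 / 64014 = 0.00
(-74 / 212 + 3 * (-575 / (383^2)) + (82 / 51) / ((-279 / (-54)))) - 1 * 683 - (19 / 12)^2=-685.56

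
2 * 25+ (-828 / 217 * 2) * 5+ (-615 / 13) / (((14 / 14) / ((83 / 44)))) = -9606725 / 124124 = -77.40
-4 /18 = -2 /9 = -0.22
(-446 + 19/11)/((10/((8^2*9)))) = -1407456/55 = -25590.11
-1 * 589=-589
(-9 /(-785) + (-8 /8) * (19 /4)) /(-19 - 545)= 14879 /1770960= 0.01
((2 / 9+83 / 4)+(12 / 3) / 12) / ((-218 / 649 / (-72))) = 497783 / 109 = 4566.82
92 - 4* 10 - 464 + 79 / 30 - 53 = -13871 / 30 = -462.37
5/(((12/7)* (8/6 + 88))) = 35/1072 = 0.03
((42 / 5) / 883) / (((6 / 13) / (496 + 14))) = 10.51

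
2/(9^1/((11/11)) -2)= 0.29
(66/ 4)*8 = 132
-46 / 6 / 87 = -23 / 261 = -0.09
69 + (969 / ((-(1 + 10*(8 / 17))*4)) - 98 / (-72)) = 24361 / 873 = 27.90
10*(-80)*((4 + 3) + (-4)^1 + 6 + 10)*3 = -45600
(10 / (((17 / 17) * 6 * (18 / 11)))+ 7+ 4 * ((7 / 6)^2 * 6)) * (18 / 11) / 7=2197 / 231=9.51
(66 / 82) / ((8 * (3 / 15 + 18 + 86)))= 165 / 170888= 0.00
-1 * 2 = -2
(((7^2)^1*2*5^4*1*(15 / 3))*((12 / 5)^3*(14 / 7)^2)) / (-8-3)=-16934400 / 11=-1539490.91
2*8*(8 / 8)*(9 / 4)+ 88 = 124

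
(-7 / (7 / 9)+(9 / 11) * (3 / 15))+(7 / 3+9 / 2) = -661 / 330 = -2.00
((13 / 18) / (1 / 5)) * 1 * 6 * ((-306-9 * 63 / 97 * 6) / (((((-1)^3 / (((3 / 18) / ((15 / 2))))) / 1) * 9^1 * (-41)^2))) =0.01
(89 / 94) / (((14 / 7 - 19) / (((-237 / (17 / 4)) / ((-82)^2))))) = 21093 / 45666046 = 0.00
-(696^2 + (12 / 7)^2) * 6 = -142419168 / 49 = -2906513.63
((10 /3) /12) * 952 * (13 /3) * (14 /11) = 433160 /297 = 1458.45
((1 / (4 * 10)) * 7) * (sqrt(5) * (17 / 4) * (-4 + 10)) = 357 * sqrt(5) / 80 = 9.98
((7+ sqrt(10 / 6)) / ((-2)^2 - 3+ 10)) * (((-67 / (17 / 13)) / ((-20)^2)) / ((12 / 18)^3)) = -164619 / 598400 - 7839 * sqrt(15) / 598400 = -0.33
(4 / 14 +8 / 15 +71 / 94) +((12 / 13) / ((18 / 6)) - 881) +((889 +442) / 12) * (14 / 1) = 43222211 / 64155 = 673.72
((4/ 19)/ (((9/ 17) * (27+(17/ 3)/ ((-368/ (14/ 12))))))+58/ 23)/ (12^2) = 99055231/ 5623529256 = 0.02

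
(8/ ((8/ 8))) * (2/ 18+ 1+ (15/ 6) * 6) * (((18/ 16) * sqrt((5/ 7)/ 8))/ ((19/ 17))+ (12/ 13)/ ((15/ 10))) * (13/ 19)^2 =416585 * sqrt(70)/ 192052+ 120640/ 3249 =55.28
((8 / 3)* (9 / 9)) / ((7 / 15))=40 / 7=5.71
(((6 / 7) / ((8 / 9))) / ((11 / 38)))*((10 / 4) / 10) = 513 / 616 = 0.83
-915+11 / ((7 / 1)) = -6394 / 7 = -913.43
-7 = -7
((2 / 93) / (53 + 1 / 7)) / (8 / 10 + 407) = 35 / 35270622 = 0.00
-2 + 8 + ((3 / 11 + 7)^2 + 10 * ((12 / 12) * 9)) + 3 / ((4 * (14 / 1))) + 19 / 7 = 1027651 / 6776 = 151.66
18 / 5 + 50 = 268 / 5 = 53.60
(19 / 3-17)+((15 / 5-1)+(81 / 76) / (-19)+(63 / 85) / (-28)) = -8.75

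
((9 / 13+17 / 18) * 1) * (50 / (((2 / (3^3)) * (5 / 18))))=51705 / 13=3977.31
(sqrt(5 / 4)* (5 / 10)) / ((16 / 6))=3* sqrt(5) / 32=0.21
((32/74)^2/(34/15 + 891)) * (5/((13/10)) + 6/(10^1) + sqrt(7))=3840 * sqrt(7)/18343231 + 221952/238462003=0.00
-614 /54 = -307 /27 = -11.37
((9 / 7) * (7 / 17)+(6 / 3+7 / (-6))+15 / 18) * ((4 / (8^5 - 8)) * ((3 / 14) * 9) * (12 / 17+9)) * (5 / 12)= 55 / 26299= 0.00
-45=-45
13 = 13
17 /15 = 1.13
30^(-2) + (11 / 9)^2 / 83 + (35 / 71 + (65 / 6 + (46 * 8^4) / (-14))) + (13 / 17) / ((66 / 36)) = -13446.52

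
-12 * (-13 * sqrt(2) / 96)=13 * sqrt(2) / 8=2.30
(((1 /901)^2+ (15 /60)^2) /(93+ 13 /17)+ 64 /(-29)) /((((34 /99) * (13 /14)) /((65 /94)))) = -269998268029875 /56439574791104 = -4.78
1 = 1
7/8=0.88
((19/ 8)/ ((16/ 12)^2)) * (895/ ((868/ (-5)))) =-765225/ 111104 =-6.89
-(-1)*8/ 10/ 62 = 2/ 155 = 0.01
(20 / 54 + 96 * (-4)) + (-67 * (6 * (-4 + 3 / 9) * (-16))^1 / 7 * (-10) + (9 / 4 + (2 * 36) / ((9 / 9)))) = 25236829 / 756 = 33382.05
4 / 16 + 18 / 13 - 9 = -383 / 52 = -7.37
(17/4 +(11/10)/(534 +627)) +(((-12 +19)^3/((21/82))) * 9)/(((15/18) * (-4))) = -83869457/23220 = -3611.95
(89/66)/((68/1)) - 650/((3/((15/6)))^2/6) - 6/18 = -12156407/4488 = -2708.65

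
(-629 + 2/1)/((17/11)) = -6897/17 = -405.71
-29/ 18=-1.61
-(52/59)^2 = -2704/3481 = -0.78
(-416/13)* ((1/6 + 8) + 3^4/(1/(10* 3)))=-234064/3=-78021.33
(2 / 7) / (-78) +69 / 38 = 1.81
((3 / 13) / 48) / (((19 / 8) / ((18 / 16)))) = 9 / 3952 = 0.00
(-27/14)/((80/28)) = -27/40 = -0.68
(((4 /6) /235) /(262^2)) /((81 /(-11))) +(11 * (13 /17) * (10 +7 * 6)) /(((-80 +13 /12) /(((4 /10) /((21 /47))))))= -219196664226331 /44174705096466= -4.96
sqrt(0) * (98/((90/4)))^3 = 0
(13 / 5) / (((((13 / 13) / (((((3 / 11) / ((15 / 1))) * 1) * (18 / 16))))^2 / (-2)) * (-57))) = 351 / 9196000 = 0.00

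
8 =8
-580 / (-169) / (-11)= -580 / 1859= -0.31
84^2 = 7056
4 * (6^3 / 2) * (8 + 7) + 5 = 6485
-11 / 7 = -1.57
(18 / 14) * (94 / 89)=846 / 623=1.36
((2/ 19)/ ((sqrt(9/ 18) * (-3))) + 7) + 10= 17 - 2 * sqrt(2)/ 57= 16.95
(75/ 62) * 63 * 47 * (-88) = -9771300/ 31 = -315203.23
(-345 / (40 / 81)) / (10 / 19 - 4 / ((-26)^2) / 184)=-45862713 / 34549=-1327.47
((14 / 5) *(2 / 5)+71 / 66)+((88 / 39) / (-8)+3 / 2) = 12204 / 3575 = 3.41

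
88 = 88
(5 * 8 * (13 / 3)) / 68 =130 / 51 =2.55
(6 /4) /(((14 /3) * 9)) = 1 /28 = 0.04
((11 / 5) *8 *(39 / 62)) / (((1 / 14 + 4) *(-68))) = -2002 / 50065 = -0.04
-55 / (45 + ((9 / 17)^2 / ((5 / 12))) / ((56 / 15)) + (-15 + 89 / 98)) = -70805 / 40022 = -1.77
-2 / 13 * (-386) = 59.38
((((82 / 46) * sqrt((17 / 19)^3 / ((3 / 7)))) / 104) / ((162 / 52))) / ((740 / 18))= 697 * sqrt(6783) / 331787880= 0.00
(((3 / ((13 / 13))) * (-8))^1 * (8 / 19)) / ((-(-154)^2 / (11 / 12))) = 4 / 10241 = 0.00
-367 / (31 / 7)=-2569 / 31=-82.87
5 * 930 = 4650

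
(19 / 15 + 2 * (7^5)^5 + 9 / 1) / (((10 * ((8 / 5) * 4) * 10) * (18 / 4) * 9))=10058014647479736756091 / 97200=103477516949380007.78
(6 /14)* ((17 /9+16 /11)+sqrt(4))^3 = 148035889 /2264031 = 65.39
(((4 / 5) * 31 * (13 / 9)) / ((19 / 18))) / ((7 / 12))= 38688 / 665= 58.18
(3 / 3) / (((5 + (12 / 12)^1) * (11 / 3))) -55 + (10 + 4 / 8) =-44.45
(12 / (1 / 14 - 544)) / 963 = -56 / 2444415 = -0.00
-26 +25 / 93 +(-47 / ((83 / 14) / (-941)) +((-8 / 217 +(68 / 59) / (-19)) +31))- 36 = 449990822704 / 60570993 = 7429.15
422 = 422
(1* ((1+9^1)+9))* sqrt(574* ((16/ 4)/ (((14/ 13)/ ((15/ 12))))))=19* sqrt(2665)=980.85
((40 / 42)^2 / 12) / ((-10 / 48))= -160 / 441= -0.36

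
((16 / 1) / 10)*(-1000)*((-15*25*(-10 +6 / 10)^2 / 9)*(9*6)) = 318096000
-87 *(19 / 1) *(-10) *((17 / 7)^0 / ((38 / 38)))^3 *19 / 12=52345 / 2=26172.50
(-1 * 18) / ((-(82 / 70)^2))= 13.12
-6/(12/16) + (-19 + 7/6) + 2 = -143/6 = -23.83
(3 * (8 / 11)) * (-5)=-120 / 11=-10.91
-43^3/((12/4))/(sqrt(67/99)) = -79507 * sqrt(737)/67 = -32215.46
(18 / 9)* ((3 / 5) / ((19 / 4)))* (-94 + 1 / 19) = -8568 / 361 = -23.73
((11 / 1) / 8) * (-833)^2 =954097.38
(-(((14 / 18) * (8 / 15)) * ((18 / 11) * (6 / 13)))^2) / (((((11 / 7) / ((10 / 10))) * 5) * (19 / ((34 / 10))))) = -5970944 / 2671150625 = -0.00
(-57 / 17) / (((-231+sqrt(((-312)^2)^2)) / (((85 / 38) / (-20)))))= 1 / 258968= 0.00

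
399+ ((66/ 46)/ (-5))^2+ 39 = 5793639/ 13225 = 438.08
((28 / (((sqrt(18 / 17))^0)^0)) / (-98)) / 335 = -2 / 2345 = -0.00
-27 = -27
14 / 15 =0.93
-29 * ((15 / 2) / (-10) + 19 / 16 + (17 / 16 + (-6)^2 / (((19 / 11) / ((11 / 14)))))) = -137895 / 266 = -518.40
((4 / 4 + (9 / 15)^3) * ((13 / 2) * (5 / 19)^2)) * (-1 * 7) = -364 / 95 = -3.83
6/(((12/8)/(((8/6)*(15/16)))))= 5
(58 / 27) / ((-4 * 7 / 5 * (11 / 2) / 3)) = -145 / 693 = -0.21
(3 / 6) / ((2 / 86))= 43 / 2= 21.50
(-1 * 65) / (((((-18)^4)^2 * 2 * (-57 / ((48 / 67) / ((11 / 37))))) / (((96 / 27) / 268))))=2405 / 1453913160801156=0.00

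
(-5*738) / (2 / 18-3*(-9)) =-16605 / 122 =-136.11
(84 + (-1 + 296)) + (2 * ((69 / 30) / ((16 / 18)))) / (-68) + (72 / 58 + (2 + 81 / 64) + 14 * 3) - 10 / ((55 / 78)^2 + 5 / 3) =420.81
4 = 4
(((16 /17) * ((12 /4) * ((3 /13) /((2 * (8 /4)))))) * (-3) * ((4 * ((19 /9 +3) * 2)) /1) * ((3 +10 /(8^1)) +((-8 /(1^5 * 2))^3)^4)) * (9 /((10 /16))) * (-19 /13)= 101352663925632 /14365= 7055528292.77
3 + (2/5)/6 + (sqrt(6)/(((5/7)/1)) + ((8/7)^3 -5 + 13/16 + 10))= 7 * sqrt(6)/5 + 853813/82320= 13.80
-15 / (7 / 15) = -225 / 7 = -32.14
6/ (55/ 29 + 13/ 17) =2.25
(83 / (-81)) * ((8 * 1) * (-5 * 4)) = 13280 / 81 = 163.95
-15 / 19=-0.79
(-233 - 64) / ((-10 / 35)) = 2079 / 2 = 1039.50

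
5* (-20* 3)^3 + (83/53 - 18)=-57240871/53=-1080016.43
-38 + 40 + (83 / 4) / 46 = 451 / 184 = 2.45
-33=-33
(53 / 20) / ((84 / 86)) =2279 / 840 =2.71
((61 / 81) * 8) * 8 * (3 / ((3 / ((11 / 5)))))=42944 / 405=106.03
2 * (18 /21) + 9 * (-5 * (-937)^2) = -276560223 /7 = -39508603.29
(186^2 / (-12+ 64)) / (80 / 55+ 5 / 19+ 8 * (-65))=-602547 / 469391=-1.28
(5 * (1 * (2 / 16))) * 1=5 / 8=0.62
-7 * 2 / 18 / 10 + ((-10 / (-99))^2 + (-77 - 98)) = -17158373 / 98010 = -175.07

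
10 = 10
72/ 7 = 10.29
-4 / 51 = -0.08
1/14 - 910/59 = -12681/826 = -15.35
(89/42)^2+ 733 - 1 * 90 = 1142173/1764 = 647.49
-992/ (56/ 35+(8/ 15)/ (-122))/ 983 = -0.63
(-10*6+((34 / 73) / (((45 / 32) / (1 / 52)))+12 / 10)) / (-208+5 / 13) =2510782 / 8866215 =0.28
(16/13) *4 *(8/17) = 512/221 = 2.32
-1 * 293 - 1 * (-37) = -256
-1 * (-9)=9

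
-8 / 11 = -0.73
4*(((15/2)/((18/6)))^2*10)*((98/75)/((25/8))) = 1568/15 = 104.53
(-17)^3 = -4913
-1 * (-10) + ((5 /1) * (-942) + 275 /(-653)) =-3069375 /653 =-4700.42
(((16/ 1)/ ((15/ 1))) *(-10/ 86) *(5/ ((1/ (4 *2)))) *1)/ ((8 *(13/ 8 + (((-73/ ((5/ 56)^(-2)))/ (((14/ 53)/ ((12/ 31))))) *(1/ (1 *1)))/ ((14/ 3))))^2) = -226917325250560/ 6088930077072729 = -0.04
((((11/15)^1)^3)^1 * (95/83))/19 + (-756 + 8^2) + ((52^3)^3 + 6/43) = 6697001766618036199883/2409075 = 2779905883635020.16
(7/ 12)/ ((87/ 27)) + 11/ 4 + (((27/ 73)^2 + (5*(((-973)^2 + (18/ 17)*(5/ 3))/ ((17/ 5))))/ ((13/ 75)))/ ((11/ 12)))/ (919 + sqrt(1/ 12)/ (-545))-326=5639249676728880*sqrt(3)/ 1777362619246314529 + 474801562670100794655399/ 51543515958143121341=9211.67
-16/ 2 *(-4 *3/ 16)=6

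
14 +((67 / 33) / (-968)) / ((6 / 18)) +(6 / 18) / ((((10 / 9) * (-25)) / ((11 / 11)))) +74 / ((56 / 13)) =290320321 / 9317000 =31.16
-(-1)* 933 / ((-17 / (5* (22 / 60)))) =-3421 / 34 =-100.62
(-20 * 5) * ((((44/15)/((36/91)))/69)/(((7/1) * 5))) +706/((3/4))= 1753132/1863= 941.03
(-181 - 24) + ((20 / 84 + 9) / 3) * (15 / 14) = -29650 / 147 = -201.70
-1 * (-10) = 10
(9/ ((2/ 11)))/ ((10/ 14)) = 693/ 10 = 69.30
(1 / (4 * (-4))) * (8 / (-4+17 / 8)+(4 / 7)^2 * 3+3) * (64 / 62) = 422 / 22785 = 0.02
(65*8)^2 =270400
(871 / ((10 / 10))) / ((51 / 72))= 20904 / 17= 1229.65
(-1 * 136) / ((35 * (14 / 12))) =-816 / 245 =-3.33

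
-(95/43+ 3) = -224/43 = -5.21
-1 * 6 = -6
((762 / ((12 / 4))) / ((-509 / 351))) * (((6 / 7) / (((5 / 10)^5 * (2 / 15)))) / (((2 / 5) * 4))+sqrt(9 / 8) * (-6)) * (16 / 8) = -160477200 / 3563+802386 * sqrt(2) / 509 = -42810.55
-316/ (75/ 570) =-12008/ 5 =-2401.60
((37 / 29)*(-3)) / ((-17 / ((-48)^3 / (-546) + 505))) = 7146957 / 44863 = 159.31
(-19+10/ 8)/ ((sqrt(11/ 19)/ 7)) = -497 * sqrt(209)/ 44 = -163.30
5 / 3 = 1.67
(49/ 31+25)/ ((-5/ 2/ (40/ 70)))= -6592/ 1085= -6.08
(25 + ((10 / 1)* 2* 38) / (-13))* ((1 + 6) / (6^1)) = -1015 / 26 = -39.04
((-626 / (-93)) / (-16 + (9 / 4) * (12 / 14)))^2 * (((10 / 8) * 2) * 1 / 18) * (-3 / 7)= -13715660 / 1006977123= -0.01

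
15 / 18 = 0.83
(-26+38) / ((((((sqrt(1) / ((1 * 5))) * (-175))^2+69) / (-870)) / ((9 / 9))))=-5220 / 647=-8.07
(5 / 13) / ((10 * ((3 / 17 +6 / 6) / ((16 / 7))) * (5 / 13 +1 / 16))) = 544 / 3255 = 0.17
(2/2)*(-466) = -466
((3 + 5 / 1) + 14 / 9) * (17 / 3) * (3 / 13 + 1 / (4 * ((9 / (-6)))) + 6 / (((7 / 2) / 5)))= 3446665 / 7371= 467.60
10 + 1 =11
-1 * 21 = -21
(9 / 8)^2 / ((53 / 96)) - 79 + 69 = -817 / 106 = -7.71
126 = 126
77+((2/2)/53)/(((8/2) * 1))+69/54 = 149363/1908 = 78.28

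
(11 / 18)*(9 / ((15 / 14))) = 77 / 15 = 5.13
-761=-761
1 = 1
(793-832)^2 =1521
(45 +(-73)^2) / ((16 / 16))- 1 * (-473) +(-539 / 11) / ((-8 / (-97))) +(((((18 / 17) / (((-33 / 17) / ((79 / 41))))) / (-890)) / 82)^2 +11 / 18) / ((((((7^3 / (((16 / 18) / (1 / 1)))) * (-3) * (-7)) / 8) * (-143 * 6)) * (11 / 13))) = 602605277766339368939236631 / 114719135304318571441800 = 5252.87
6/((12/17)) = 17/2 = 8.50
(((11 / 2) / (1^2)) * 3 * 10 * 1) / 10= 16.50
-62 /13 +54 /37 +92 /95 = -106988 /45695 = -2.34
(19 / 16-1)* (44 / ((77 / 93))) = 279 / 28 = 9.96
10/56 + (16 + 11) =761/28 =27.18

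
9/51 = 3/17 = 0.18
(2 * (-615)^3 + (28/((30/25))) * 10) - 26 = -1395649628/3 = -465216542.67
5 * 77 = 385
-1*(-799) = 799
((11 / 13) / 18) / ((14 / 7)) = 11 / 468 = 0.02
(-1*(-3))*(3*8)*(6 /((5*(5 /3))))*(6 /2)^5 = 314928 /25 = 12597.12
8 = 8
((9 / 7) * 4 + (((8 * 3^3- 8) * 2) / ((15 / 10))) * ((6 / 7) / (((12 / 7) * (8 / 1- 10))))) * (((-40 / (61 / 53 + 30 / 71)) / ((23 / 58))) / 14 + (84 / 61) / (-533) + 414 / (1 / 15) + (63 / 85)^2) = -398364.03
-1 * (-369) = 369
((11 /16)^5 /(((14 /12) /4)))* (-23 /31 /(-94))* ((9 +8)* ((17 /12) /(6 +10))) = 0.01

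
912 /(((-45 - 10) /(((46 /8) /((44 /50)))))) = -13110 /121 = -108.35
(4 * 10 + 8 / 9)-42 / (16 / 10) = 527 / 36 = 14.64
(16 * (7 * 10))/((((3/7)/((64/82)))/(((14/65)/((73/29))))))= 20371456/116727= 174.52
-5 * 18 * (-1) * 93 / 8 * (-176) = -184140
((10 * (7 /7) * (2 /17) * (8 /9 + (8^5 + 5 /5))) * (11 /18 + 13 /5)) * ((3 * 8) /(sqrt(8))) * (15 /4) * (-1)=-25068965 * sqrt(2) /9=-3939207.81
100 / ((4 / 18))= 450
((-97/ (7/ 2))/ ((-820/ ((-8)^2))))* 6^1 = 18624/ 1435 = 12.98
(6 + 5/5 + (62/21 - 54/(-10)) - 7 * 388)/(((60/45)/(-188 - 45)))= 471938.17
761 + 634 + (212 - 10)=1597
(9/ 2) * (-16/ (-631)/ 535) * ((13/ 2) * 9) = 4212/ 337585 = 0.01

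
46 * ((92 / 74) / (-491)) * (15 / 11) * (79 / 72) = -208955 / 1199022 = -0.17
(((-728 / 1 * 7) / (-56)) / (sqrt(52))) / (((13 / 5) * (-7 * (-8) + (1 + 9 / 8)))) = 0.08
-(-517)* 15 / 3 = 2585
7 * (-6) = -42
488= 488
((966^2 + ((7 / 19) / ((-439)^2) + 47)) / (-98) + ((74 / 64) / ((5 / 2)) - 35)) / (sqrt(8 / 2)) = -137180086118673 / 28707720160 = -4778.51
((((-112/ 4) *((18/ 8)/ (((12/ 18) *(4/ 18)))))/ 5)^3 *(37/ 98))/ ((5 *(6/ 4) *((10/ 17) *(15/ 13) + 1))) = -39110337513/ 2120000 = -18448.27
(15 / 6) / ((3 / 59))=295 / 6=49.17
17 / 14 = 1.21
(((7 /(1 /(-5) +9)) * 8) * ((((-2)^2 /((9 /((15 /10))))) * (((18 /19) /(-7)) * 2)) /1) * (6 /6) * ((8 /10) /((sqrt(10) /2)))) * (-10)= 384 * sqrt(10) /209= 5.81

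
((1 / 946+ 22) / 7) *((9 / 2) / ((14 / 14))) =187317 / 13244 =14.14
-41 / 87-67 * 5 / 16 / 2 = -30457 / 2784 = -10.94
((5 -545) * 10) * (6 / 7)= -32400 / 7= -4628.57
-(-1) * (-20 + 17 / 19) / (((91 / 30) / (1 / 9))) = -1210 / 1729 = -0.70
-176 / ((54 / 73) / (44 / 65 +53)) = -7471112 / 585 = -12771.13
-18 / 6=-3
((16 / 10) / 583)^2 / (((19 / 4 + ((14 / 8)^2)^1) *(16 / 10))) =128 / 212430625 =0.00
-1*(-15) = 15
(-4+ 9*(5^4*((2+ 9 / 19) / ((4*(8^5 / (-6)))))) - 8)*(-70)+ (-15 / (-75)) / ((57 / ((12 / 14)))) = 19275848461 / 21790720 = 884.59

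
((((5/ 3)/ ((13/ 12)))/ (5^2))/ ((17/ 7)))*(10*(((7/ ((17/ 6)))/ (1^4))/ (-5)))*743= -1747536/ 18785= -93.03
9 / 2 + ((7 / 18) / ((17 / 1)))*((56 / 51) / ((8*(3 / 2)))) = 210779 / 46818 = 4.50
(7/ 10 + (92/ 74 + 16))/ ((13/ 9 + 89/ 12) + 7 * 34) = 119502/ 1644095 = 0.07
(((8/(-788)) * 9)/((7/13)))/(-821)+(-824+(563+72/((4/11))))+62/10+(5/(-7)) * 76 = -628832286/5660795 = -111.09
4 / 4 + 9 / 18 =3 / 2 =1.50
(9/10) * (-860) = -774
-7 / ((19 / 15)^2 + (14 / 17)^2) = -3.07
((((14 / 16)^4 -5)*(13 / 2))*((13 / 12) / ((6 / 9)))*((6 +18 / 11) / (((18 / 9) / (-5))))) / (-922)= -0.97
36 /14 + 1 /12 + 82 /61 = 20491 /5124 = 4.00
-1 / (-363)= 1 / 363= 0.00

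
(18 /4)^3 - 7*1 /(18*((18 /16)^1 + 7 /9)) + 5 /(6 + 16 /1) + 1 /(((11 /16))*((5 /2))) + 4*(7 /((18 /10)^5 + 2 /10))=167619956879 /1798574360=93.20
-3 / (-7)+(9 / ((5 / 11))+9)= 1023 / 35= 29.23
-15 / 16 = -0.94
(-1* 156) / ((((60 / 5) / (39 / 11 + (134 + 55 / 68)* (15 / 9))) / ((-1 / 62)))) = 6657833 / 139128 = 47.85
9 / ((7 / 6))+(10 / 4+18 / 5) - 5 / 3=2551 / 210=12.15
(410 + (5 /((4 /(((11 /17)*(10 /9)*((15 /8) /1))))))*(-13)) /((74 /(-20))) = -1583425 /15096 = -104.89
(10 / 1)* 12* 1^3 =120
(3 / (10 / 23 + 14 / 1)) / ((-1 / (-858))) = 29601 / 166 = 178.32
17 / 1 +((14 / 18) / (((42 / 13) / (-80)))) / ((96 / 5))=16.00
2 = 2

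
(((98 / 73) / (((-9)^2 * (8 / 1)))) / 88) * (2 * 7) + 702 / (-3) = -243520649 / 1040688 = -234.00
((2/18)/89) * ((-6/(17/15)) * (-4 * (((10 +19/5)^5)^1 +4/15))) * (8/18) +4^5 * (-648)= -16791579630496/25531875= -657671.23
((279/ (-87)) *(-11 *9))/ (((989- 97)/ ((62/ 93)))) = 3069/ 12934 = 0.24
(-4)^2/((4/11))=44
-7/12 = -0.58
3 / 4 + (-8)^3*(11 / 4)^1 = -5629 / 4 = -1407.25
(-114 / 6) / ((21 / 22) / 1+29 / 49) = -20482 / 1667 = -12.29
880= 880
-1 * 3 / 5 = -0.60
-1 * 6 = -6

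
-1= -1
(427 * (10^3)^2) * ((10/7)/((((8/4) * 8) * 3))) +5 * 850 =38137750/3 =12712583.33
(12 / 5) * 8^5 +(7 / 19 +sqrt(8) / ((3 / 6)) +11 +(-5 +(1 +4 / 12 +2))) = 4 * sqrt(2) +22416077 / 285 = 78658.56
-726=-726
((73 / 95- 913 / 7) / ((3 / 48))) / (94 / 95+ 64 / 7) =-204.75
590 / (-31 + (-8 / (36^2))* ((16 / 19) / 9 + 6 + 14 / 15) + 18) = -40860450 / 903319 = -45.23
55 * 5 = 275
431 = 431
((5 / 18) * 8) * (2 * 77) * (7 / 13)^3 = 1056440 / 19773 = 53.43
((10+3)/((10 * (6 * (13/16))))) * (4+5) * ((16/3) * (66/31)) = 4224/155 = 27.25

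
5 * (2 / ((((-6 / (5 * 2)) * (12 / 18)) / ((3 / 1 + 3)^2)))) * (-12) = 10800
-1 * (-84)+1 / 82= 6889 / 82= 84.01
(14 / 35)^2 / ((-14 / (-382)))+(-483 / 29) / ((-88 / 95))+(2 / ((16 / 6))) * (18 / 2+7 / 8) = 53148937 / 1786400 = 29.75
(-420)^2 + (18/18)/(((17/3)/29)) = 2998887/17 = 176405.12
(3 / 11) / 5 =0.05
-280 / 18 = -140 / 9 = -15.56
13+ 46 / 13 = 215 / 13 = 16.54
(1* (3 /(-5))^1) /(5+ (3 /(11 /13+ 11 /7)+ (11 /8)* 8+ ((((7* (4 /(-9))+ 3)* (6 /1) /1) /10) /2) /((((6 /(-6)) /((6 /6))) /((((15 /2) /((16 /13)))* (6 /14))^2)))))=-3311616 /96413609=-0.03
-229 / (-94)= 229 / 94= 2.44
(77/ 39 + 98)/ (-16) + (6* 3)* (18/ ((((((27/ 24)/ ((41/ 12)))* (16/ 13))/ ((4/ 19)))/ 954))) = 1903682527/ 11856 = 160567.01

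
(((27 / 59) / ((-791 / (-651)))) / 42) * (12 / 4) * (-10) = -12555 / 46669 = -0.27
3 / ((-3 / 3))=-3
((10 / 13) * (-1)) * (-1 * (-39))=-30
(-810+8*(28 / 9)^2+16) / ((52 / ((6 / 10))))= -29021 / 3510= -8.27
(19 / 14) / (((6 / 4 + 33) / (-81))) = -513 / 161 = -3.19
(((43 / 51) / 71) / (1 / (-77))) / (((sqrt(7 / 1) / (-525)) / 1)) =181.44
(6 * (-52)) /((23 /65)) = -20280 /23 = -881.74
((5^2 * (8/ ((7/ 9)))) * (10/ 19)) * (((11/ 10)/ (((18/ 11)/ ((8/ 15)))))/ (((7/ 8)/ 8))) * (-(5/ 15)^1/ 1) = -1239040/ 8379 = -147.87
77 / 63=11 / 9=1.22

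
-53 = -53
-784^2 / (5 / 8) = -4917248 / 5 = -983449.60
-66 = -66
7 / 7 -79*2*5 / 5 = -157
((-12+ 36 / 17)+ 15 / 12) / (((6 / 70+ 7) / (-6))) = 7.31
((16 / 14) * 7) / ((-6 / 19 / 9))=-228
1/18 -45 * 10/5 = -1619/18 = -89.94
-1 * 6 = -6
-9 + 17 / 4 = -19 / 4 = -4.75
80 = 80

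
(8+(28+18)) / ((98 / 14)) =54 / 7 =7.71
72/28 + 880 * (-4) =-24622/7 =-3517.43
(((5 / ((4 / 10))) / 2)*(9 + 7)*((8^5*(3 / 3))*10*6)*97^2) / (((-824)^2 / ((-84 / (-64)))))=37937088000 / 10609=3575934.40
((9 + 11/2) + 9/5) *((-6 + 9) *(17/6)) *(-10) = -1385.50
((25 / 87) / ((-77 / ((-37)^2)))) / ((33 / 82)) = -2806450 / 221067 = -12.70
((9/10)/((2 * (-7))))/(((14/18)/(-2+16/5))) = -243/2450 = -0.10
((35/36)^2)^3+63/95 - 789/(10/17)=-277061451469753/206794321920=-1339.79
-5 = -5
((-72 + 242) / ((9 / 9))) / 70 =17 / 7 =2.43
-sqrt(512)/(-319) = 16*sqrt(2)/319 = 0.07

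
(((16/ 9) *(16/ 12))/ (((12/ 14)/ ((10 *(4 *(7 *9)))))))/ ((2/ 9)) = 31360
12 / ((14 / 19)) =16.29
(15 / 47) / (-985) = -3 / 9259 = -0.00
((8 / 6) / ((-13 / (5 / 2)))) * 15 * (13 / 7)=-50 / 7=-7.14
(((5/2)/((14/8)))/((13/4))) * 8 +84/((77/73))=83.15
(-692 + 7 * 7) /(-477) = 643 /477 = 1.35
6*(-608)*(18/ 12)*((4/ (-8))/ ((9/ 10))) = 3040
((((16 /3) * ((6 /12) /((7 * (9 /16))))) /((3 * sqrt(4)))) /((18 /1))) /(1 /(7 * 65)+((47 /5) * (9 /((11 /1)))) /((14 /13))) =45760 /52130061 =0.00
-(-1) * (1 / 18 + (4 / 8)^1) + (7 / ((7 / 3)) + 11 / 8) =355 / 72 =4.93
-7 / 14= -1 / 2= -0.50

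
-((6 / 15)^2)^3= -64 / 15625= -0.00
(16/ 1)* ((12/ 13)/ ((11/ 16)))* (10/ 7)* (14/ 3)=20480/ 143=143.22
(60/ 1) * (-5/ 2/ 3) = -50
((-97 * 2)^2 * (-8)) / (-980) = 75272 / 245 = 307.23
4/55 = 0.07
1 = 1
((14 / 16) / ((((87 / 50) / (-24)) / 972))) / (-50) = 6804 / 29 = 234.62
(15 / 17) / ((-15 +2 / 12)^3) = -0.00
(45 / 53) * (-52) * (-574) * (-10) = -13431600 / 53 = -253426.42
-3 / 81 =-1 / 27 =-0.04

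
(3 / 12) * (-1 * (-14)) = 7 / 2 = 3.50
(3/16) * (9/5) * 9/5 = 243/400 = 0.61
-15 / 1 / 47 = -15 / 47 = -0.32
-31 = -31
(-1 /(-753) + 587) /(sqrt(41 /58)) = 442012 *sqrt(2378) /30873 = 698.17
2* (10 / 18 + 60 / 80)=47 / 18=2.61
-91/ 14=-13/ 2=-6.50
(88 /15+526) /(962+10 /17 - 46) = 67813 /116865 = 0.58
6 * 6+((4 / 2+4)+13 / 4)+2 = 189 / 4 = 47.25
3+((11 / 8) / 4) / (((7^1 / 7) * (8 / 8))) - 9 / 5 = 247 / 160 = 1.54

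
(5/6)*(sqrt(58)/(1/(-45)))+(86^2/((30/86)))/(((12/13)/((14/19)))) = 14470274/855 - 75*sqrt(58)/2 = 16638.71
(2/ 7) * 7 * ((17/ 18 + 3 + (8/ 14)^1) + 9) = 1703/ 63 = 27.03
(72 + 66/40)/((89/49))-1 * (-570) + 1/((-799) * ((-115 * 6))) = 11983020593/19626636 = 610.55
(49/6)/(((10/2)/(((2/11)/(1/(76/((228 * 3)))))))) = 49/1485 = 0.03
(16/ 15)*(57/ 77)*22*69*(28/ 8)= 20976/ 5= 4195.20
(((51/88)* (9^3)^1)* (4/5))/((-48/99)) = -111537/160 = -697.11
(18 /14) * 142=1278 /7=182.57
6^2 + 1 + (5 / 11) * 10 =457 / 11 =41.55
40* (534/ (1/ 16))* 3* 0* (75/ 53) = 0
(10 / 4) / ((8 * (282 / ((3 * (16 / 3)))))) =5 / 282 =0.02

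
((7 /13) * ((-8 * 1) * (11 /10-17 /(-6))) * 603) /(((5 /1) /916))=-608319264 /325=-1871751.58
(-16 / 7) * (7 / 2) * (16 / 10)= -64 / 5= -12.80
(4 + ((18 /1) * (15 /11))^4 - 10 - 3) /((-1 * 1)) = -5314278231 /14641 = -362972.35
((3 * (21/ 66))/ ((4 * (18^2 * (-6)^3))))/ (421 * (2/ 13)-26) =-13/ 147806208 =-0.00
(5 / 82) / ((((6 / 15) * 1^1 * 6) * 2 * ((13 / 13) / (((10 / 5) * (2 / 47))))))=25 / 23124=0.00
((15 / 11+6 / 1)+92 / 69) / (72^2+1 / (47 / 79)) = 13489 / 8042991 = 0.00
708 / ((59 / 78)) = 936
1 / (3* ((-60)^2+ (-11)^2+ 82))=1 / 11409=0.00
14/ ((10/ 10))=14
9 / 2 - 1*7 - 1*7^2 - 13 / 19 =-1983 / 38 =-52.18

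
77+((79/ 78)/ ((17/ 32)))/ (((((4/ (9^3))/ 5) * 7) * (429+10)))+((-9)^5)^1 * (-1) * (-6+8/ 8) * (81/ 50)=-3247745314067/ 6791330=-478219.33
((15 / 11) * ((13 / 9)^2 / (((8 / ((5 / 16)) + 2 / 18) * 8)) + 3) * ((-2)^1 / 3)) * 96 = -262.70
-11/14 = -0.79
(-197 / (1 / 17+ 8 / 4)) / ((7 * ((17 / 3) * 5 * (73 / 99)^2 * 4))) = -5792391 / 26112100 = -0.22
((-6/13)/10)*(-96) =288/65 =4.43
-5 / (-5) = 1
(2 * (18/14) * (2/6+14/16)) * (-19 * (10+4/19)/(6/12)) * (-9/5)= 75951/35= 2170.03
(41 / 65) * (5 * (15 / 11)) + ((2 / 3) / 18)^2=448478 / 104247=4.30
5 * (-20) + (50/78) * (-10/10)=-3925/39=-100.64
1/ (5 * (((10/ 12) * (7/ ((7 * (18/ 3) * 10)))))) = 72/ 5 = 14.40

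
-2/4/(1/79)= -79/2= -39.50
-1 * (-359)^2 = -128881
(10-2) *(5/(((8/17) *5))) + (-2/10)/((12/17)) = 1003/60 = 16.72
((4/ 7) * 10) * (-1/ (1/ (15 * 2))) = -171.43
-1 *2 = -2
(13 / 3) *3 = 13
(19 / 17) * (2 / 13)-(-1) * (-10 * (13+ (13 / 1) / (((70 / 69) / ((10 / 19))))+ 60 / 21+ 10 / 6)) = -21384268 / 88179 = -242.51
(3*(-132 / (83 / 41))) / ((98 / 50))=-405900 / 4067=-99.80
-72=-72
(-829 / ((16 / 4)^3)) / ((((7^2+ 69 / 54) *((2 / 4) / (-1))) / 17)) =126837 / 14480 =8.76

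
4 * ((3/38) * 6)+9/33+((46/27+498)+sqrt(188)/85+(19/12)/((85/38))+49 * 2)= 600.74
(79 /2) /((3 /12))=158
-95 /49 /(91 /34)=-3230 /4459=-0.72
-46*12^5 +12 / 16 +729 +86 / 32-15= -183128873 / 16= -11445554.56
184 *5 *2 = 1840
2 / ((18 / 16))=16 / 9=1.78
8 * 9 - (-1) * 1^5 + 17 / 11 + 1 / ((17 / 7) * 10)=139477 / 1870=74.59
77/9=8.56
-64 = -64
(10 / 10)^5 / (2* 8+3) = 0.05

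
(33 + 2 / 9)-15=164 / 9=18.22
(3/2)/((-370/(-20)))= 3/37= 0.08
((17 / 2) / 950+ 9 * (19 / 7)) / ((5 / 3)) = 975057 / 66500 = 14.66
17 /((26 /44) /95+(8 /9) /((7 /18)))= 248710 /33531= 7.42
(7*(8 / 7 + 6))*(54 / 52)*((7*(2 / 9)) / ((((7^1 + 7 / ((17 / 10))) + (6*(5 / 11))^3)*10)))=0.26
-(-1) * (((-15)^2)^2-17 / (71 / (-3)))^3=46439618257159540776 / 357911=129751860817799.79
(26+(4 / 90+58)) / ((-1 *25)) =-3782 / 1125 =-3.36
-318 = -318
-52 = -52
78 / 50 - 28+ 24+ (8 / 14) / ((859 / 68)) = -359993 / 150325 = -2.39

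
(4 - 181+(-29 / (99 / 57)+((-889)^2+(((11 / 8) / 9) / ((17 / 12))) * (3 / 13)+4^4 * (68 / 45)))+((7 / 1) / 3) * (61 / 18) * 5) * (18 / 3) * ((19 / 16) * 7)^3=610386656460516803 / 224040960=2724442246.90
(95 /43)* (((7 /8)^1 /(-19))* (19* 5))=-3325 /344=-9.67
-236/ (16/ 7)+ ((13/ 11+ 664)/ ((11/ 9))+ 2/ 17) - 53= 3193347/ 8228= 388.11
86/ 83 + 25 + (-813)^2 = 54862588/ 83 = 660995.04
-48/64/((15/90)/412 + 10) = -1854/24721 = -0.07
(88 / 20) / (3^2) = 22 / 45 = 0.49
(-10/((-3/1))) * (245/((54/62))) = 75950/81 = 937.65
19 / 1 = 19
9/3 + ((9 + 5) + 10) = 27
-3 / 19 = -0.16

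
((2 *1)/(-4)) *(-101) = 101/2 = 50.50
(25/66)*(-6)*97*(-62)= 150350/11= 13668.18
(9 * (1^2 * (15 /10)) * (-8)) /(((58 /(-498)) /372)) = 10003824 /29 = 344959.45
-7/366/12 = -7/4392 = -0.00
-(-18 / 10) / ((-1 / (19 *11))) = -1881 / 5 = -376.20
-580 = -580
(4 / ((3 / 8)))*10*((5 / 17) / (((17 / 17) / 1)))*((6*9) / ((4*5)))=1440 / 17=84.71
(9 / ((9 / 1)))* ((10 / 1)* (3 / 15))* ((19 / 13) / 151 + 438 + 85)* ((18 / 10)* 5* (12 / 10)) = 110880144 / 9815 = 11297.01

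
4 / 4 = 1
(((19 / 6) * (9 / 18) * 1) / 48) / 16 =19 / 9216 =0.00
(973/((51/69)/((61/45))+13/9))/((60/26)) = 53239641/251240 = 211.91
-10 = -10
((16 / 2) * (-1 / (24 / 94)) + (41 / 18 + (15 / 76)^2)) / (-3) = 1508399 / 155952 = 9.67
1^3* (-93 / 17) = -93 / 17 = -5.47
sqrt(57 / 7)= sqrt(399) / 7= 2.85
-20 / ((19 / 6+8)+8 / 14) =-840 / 493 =-1.70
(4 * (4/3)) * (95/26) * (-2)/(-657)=1520/25623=0.06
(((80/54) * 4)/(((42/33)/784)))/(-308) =-320/27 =-11.85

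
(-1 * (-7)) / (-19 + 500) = 7 / 481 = 0.01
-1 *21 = -21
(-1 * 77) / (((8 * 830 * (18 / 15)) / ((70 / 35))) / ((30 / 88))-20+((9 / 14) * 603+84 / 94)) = -253330 / 39660741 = -0.01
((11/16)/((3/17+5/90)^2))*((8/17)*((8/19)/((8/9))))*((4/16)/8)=136323/1532464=0.09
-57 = -57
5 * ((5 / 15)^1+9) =140 / 3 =46.67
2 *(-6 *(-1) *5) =60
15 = 15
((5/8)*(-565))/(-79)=2825/632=4.47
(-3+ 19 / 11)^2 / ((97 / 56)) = 10976 / 11737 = 0.94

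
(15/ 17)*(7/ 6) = 35/ 34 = 1.03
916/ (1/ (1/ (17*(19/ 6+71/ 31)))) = 170376/ 17255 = 9.87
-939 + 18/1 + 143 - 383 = -1161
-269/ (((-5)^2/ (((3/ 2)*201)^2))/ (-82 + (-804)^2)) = -31609229590107/ 50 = -632184591802.14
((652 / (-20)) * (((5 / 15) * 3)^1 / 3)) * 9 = -489 / 5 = -97.80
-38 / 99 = -0.38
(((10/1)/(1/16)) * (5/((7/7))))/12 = 66.67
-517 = -517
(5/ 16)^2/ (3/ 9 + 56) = 75/ 43264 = 0.00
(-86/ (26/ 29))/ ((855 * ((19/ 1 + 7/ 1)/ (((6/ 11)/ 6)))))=-1247/ 3178890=-0.00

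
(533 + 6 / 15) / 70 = 381 / 50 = 7.62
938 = 938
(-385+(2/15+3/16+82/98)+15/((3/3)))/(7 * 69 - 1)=-4337587/5668320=-0.77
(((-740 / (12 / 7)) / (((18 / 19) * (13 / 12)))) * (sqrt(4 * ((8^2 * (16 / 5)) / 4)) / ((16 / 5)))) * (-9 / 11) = 98420 * sqrt(5) / 143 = 1538.98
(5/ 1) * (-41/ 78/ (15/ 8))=-164/ 117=-1.40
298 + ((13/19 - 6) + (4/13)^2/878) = 412576303/1409629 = 292.68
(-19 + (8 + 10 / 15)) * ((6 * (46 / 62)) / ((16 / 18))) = -207 / 4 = -51.75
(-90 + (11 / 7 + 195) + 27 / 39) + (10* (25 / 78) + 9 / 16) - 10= 441305 / 4368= 101.03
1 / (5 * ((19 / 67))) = 67 / 95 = 0.71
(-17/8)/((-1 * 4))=17/32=0.53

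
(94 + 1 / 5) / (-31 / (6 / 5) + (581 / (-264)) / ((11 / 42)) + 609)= 683892 / 4172785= 0.16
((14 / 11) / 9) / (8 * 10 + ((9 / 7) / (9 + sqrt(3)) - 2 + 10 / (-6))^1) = 294 * sqrt(3) / 737767393 + 4092382 / 2213302179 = 0.00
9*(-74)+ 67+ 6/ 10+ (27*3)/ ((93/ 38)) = -87622/ 155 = -565.30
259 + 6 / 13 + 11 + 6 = 3594 / 13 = 276.46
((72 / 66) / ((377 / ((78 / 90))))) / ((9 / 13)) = 52 / 14355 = 0.00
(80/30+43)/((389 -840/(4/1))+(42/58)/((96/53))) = 127136/499449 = 0.25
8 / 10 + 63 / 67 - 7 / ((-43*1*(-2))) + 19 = 595183 / 28810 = 20.66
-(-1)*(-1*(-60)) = 60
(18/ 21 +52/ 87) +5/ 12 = 1.87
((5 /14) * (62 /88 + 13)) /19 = 3015 /11704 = 0.26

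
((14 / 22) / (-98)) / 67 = -1 / 10318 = -0.00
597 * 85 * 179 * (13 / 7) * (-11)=-185559966.43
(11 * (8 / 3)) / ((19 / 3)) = 88 / 19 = 4.63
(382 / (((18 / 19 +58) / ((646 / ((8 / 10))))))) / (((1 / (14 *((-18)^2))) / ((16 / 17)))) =22340124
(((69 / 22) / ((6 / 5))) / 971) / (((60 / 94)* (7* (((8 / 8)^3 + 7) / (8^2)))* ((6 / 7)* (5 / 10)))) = 0.01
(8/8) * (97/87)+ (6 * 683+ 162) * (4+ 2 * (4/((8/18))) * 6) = 41509537/87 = 477121.11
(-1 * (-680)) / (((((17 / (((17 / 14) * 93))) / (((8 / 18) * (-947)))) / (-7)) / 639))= 8504135760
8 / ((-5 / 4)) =-6.40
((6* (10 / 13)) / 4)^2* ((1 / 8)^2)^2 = 0.00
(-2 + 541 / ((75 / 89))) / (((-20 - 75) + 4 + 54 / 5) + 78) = -290.90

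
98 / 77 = 14 / 11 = 1.27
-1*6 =-6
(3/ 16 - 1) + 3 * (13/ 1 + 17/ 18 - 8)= 817/ 48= 17.02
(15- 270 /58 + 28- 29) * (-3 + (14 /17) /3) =-37669 /1479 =-25.47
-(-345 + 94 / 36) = 6163 / 18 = 342.39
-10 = -10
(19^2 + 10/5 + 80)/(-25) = -443/25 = -17.72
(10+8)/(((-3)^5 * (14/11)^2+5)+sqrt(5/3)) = -153624141/3316707191 - 131769 * sqrt(15)/3316707191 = -0.05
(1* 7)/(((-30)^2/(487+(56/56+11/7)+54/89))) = 305381/80100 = 3.81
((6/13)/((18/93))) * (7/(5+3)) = 217/104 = 2.09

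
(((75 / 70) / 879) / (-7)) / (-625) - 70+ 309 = 857830751 / 3589250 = 239.00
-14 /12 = -7 /6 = -1.17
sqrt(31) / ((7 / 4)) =3.18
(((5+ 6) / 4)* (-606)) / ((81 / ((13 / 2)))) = -14443 / 108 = -133.73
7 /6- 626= -3749 /6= -624.83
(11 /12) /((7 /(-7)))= -11 /12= -0.92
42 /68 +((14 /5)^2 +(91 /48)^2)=12.05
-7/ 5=-1.40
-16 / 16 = -1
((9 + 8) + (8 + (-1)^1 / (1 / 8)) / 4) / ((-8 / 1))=-17 / 8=-2.12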